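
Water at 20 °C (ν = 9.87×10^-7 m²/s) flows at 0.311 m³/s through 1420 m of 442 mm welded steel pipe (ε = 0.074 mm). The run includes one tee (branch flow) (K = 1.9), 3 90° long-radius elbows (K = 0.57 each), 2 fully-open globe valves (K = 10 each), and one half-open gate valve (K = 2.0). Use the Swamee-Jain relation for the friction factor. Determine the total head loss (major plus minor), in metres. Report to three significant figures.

H_L ≈ 15.1 m

V = 4Q/(πD²) = 2.027 m/s; V²/2g = 0.2094 m
Re = 9.08×10^5, ε/D = 1.67×10^-4 → f = 0.01449 (Swamee-Jain)
Major: h_f = f(L/D)·V²/2g = 0.01449·3213·0.2094 = 9.747 m
Minor: ΣK = 25.6; h_m = ΣK·V²/2g = 5.362 m
Total H_L = 9.747 + 5.362 = 15.11 m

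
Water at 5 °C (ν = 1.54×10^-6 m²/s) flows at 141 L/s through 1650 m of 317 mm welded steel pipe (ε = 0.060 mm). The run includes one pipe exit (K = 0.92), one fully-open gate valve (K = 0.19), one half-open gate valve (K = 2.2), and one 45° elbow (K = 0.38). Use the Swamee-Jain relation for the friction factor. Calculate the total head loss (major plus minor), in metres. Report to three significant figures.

V = 4Q/(πD²) = 1.787 m/s; V²/2g = 0.1627 m
Re = 3.68×10^5, ε/D = 1.89×10^-4 → f = 0.01587 (Swamee-Jain)
Major: h_f = f(L/D)·V²/2g = 0.01587·5205·0.1627 = 13.44 m
Minor: ΣK = 3.69; h_m = ΣK·V²/2g = 0.6003 m
Total H_L = 13.44 + 0.6003 = 14.04 m

H_L ≈ 14.0 m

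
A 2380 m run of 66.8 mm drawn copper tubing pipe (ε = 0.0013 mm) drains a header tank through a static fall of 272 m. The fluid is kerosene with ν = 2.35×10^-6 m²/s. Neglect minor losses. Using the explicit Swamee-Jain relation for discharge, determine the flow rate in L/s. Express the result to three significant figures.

Q ≈ 9.85 L/s

Swamee-Jain (Type II): Q = -0.965·√(gD⁵h_f/L)·ln[ε/(3.7D) + √(3.17ν²L/(gD³h_f))]
√(gD⁵h_f/L) = √(9.81·0.0668⁵·272/2380) = 0.001221
ε/(3.7D) = 5.26×10^-6; √(3.17ν²L/(gD³h_f)) = 2.29×10^-4
Q = -0.965·0.001221·ln(2.341×10^-4) = 0.009851 m³/s
Check: V = 2.81 m/s, Re = 7.99×10^4, f = 0.01884, h_f = 270 m ≈ 272 m ✓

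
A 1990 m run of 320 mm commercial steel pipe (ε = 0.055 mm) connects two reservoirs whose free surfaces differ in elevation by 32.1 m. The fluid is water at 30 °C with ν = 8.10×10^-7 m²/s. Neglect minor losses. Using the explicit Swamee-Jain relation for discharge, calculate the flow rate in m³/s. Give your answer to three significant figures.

Swamee-Jain (Type II): Q = -0.965·√(gD⁵h_f/L)·ln[ε/(3.7D) + √(3.17ν²L/(gD³h_f))]
√(gD⁵h_f/L) = √(9.81·0.320⁵·32.1/1990) = 0.02304
ε/(3.7D) = 4.65×10^-5; √(3.17ν²L/(gD³h_f)) = 2.00×10^-5
Q = -0.965·0.02304·ln(6.648×10^-5) = 0.2139 m³/s
Check: V = 2.66 m/s, Re = 1.05×10^6, f = 0.01441, h_f = 32.3 m ≈ 32.1 m ✓

Q ≈ 0.214 m³/s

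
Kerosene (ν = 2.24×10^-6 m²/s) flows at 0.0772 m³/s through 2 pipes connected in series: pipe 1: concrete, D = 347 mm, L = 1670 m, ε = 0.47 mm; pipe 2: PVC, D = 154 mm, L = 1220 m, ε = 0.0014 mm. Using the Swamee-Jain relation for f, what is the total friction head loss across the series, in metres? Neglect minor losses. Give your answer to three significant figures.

Pipe 1: V = 0.8163 m/s, Re = 1.26×10^5, ε/D = 0.00135, f = 0.02310, h_1 = f(L/D)V²/2g = 3.776 m
Pipe 2: V = 4.145 m/s, Re = 2.85×10^5, ε/D = 9.09×10^-6, f = 0.01462, h_2 = f(L/D)V²/2g = 101.4 m
Series → Q common, losses add: H = Σh = 105.2 m

H ≈ 105 m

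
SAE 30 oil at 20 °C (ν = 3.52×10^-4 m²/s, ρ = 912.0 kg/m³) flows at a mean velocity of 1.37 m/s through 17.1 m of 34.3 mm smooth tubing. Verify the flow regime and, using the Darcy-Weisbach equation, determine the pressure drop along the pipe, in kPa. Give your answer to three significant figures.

Re = VD/ν = 1.37·0.03430/3.52×10^-4 = 133 → laminar (Re < 2300)
f = 64/Re = 0.4794
h_f = f(L/D)V²/(2g) = 0.4794·(17.1/0.03430)·1.37²/(2·9.81) = 22.86 m
Δp = ρg·h_f = 912.0·9.81·22.86 = 204.6 kPa

Δp ≈ 205 kPa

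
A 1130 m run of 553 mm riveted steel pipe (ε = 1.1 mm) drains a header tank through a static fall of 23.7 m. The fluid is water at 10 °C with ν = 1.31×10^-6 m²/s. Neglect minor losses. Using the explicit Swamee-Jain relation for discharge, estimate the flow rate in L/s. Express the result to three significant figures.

Q ≈ 747 L/s

Swamee-Jain (Type II): Q = -0.965·√(gD⁵h_f/L)·ln[ε/(3.7D) + √(3.17ν²L/(gD³h_f))]
√(gD⁵h_f/L) = √(9.81·0.553⁵·23.7/1130) = 0.1032
ε/(3.7D) = 5.38×10^-4; √(3.17ν²L/(gD³h_f)) = 1.25×10^-5
Q = -0.965·0.1032·ln(5.501×10^-4) = 0.7471 m³/s
Check: V = 3.11 m/s, Re = 1.31×10^6, f = 0.02359, h_f = 23.8 m ≈ 23.7 m ✓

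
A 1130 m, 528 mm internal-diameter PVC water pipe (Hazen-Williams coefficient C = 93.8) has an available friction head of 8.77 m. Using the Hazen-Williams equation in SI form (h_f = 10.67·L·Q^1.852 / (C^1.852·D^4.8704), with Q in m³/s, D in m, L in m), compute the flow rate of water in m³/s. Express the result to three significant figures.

Rearranging: Q = [h_f·C^1.852·D^4.8704 / (10.67·L)]^(1/1.852)
Q = [8.77·93.8^1.852·0.528^4.8704 / (10.67·1130)]^0.540 = 0.3534 m³/s

Q ≈ 0.353 m³/s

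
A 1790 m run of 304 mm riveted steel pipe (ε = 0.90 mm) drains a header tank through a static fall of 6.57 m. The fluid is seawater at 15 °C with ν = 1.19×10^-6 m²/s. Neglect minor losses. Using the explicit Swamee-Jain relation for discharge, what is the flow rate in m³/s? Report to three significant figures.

Q ≈ 0.0658 m³/s

Swamee-Jain (Type II): Q = -0.965·√(gD⁵h_f/L)·ln[ε/(3.7D) + √(3.17ν²L/(gD³h_f))]
√(gD⁵h_f/L) = √(9.81·0.304⁵·6.57/1790) = 0.009669
ε/(3.7D) = 8.00×10^-4; √(3.17ν²L/(gD³h_f)) = 6.66×10^-5
Q = -0.965·0.009669·ln(8.668×10^-4) = 0.06579 m³/s
Check: V = 0.906 m/s, Re = 2.32×10^5, f = 0.02682, h_f = 6.61 m ≈ 6.57 m ✓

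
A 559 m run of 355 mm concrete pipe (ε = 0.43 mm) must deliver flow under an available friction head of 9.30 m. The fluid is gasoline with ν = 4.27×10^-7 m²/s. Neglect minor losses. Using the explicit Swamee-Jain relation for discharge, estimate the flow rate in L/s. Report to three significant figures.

Q ≈ 234 L/s

Swamee-Jain (Type II): Q = -0.965·√(gD⁵h_f/L)·ln[ε/(3.7D) + √(3.17ν²L/(gD³h_f))]
√(gD⁵h_f/L) = √(9.81·0.355⁵·9.30/559) = 0.03033
ε/(3.7D) = 3.27×10^-4; √(3.17ν²L/(gD³h_f)) = 8.90×10^-6
Q = -0.965·0.03033·ln(3.363×10^-4) = 0.2341 m³/s
Check: V = 2.37 m/s, Re = 1.97×10^6, f = 0.02078, h_f = 9.33 m ≈ 9.30 m ✓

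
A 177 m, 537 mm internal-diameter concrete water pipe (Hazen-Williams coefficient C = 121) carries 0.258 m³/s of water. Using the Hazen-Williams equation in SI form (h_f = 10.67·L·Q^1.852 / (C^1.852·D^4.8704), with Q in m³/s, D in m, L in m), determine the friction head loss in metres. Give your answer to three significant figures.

h_f = 10.67·177·0.258^1.852 / (121^1.852·0.537^4.8704) = 0.4408 m

h_f ≈ 0.441 m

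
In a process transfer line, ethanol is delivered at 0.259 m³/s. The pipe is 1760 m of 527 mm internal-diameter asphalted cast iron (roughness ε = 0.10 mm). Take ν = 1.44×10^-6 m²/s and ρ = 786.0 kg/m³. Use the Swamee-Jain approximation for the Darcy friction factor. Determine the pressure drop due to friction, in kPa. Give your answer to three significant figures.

V = 4Q/(πD²) = 4·0.259/(π·0.527²) = 1.187 m/s
Re = VD/ν = 1.187·0.527/1.44×10^-6 = 4.35×10^5 → turbulent
ε/D = 0.10/527 = 1.90×10^-4
Swamee-Jain: f = 0.01561
h_f = f(L/D)V²/(2g) = 0.01561·(1760/0.527)·1.187²/(2·9.81) = 3.747 m
Δp = ρg·h_f = 786.0·9.81·3.747 = 28.89 kPa

Δp ≈ 28.9 kPa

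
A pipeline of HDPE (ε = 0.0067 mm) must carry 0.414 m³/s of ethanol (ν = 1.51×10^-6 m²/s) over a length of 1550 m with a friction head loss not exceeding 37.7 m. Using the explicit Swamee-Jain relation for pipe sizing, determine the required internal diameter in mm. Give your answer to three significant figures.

Swamee-Jain (Type III): D = 0.66·[ε^1.25·(LQ²/(gh_f))^4.75 + ν·Q^9.4·(L/(gh_f))^5.2]^0.04
LQ²/(gh_f) = 0.7183; L/(gh_f) = 4.191
Term 1 = ε^1.25·(…)^4.75 = 7.08×10^-8; Term 2 = ν·Q^9.4·(…)^5.2 = 6.53×10^-7
D = 0.66·(7.08×10^-8 + 6.53×10^-7)^0.04 = 0.3749 m = 375 mm
Check: V = 3.75 m/s, Re = 9.31×10^5, f = 0.01216, h_f = 36.0 m ≈ 37.7 m ✓

D ≈ 375 mm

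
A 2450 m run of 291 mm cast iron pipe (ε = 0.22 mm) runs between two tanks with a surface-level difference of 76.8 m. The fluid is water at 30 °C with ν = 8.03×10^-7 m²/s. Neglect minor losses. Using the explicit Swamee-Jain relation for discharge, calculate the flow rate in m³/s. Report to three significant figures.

Swamee-Jain (Type II): Q = -0.965·√(gD⁵h_f/L)·ln[ε/(3.7D) + √(3.17ν²L/(gD³h_f))]
√(gD⁵h_f/L) = √(9.81·0.291⁵·76.8/2450) = 0.02533
ε/(3.7D) = 2.04×10^-4; √(3.17ν²L/(gD³h_f)) = 1.64×10^-5
Q = -0.965·0.02533·ln(2.208×10^-4) = 0.2058 m³/s
Check: V = 3.09 m/s, Re = 1.12×10^6, f = 0.01879, h_f = 77.2 m ≈ 76.8 m ✓

Q ≈ 0.206 m³/s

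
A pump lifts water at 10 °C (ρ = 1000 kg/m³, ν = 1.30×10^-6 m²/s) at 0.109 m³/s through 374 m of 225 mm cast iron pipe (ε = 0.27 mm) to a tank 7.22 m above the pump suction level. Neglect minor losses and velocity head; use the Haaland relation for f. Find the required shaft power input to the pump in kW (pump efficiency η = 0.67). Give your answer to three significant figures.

V = 4Q/(πD²) = 2.741 m/s; Re = 4.74×10^5; ε/D = 0.00120; f = 0.02106
h_f = f(L/D)V²/2g = 13.41 m
Total head H = z + h_f = 7.22 + 13.41 = 20.63 m
P_hyd = ρgQH = 1000·9.81·0.109·20.63 = 22.06 kW
P_shaft = P_hyd/η = 22.06/0.67 = 32.92 kW

P_shaft ≈ 32.9 kW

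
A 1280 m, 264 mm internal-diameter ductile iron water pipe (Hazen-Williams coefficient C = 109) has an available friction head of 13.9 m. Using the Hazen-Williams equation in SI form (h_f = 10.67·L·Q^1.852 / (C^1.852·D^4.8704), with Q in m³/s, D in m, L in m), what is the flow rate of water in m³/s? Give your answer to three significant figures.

Q ≈ 0.0795 m³/s

Rearranging: Q = [h_f·C^1.852·D^4.8704 / (10.67·L)]^(1/1.852)
Q = [13.9·109^1.852·0.264^4.8704 / (10.67·1280)]^0.540 = 0.07954 m³/s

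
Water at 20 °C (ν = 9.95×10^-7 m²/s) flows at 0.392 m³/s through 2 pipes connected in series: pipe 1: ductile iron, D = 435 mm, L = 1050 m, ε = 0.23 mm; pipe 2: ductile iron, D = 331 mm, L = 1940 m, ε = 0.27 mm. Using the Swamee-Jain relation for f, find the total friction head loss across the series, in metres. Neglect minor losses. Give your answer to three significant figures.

Pipe 1: V = 2.638 m/s, Re = 1.15×10^6, ε/D = 5.29×10^-4, f = 0.01742, h_1 = f(L/D)V²/2g = 14.91 m
Pipe 2: V = 4.556 m/s, Re = 1.52×10^6, ε/D = 8.16×10^-4, f = 0.01901, h_2 = f(L/D)V²/2g = 117.8 m
Series → Q common, losses add: H = Σh = 132.7 m

H ≈ 133 m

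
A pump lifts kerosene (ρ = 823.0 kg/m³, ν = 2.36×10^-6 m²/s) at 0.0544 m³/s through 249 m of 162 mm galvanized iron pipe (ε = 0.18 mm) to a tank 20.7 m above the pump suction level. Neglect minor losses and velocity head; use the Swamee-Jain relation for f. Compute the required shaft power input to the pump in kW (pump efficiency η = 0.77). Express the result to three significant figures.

P_shaft ≈ 18.6 kW

V = 4Q/(πD²) = 2.639 m/s; Re = 1.81×10^5; ε/D = 0.00111; f = 0.02174
h_f = f(L/D)V²/2g = 11.87 m
Total head H = z + h_f = 20.7 + 11.87 = 32.57 m
P_hyd = ρgQH = 823.0·9.81·0.0544·32.57 = 14.30 kW
P_shaft = P_hyd/η = 14.30/0.77 = 18.58 kW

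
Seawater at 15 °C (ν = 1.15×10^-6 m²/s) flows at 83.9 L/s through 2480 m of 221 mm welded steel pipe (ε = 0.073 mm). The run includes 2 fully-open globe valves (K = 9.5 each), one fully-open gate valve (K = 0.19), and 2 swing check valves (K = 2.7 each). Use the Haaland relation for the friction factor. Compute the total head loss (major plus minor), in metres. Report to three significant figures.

V = 4Q/(πD²) = 2.187 m/s; V²/2g = 0.2438 m
Re = 4.20×10^5, ε/D = 3.30×10^-4 → f = 0.01658 (Haaland)
Major: h_f = f(L/D)·V²/2g = 0.01658·11222·0.2438 = 45.36 m
Minor: ΣK = 24.6; h_m = ΣK·V²/2g = 5.996 m
Total H_L = 45.36 + 5.996 = 51.35 m

H_L ≈ 51.4 m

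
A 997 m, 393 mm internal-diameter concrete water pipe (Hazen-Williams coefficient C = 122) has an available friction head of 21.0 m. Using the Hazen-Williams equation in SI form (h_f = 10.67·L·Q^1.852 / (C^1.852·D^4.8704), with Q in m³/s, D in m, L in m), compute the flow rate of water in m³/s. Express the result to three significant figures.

Rearranging: Q = [h_f·C^1.852·D^4.8704 / (10.67·L)]^(1/1.852)
Q = [21.0·122^1.852·0.393^4.8704 / (10.67·997)]^0.540 = 0.3625 m³/s

Q ≈ 0.362 m³/s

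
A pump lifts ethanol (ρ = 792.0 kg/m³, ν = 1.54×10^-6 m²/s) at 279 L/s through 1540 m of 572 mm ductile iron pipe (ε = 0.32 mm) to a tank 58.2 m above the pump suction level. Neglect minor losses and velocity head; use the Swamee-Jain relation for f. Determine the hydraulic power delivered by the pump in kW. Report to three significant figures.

V = 4Q/(πD²) = 1.086 m/s; Re = 4.03×10^5; ε/D = 5.59×10^-4; f = 0.01833
h_f = f(L/D)V²/2g = 2.966 m
Total head H = z + h_f = 58.2 + 2.966 = 61.17 m
P_hyd = ρgQH = 792.0·9.81·0.279·61.17 = 132.6 kW

P_hyd ≈ 133 kW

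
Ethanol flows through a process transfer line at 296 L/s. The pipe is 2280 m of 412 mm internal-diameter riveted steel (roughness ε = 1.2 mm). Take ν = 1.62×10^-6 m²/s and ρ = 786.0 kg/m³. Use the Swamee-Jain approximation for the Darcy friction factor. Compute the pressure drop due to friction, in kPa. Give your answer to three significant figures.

V = 4Q/(πD²) = 4·0.296/(π·0.412²) = 2.220 m/s
Re = VD/ν = 2.220·0.412/1.62×10^-6 = 5.65×10^5 → turbulent
ε/D = 1.2/412 = 0.00291
Swamee-Jain: f = 0.02630
h_f = f(L/D)V²/(2g) = 0.02630·(2280/0.412)·2.220²/(2·9.81) = 36.56 m
Δp = ρg·h_f = 786.0·9.81·36.56 = 281.9 kPa

Δp ≈ 282 kPa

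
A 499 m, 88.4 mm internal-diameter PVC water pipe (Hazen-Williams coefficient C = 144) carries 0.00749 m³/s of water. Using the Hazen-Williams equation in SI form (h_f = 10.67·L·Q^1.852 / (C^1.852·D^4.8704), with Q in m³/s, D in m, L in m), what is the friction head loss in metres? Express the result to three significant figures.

h_f ≈ 8.39 m

h_f = 10.67·499·0.00749^1.852 / (144^1.852·0.0884^4.8704) = 8.389 m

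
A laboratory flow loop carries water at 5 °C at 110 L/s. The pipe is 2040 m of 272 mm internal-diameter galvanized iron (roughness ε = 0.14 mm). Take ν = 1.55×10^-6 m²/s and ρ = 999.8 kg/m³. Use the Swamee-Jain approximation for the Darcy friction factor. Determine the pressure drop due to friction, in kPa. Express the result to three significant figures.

V = 4Q/(πD²) = 4·0.110/(π·0.272²) = 1.893 m/s
Re = VD/ν = 1.893·0.272/1.55×10^-6 = 3.32×10^5 → turbulent
ε/D = 0.14/272 = 5.15×10^-4
Swamee-Jain: f = 0.01829
h_f = f(L/D)V²/(2g) = 0.01829·(2040/0.272)·1.893²/(2·9.81) = 25.05 m
Δp = ρg·h_f = 999.8·9.81·25.05 = 245.7 kPa

Δp ≈ 246 kPa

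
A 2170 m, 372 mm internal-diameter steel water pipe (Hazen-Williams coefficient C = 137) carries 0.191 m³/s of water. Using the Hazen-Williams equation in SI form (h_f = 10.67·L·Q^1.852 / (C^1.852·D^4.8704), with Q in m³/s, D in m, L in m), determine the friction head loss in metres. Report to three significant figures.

h_f = 10.67·2170·0.191^1.852 / (137^1.852·0.372^4.8704) = 14.71 m

h_f ≈ 14.7 m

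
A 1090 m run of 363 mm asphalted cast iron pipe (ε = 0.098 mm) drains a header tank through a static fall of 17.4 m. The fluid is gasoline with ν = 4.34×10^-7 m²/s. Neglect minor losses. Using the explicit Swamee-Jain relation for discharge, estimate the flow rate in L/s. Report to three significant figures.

Swamee-Jain (Type II): Q = -0.965·√(gD⁵h_f/L)·ln[ε/(3.7D) + √(3.17ν²L/(gD³h_f))]
√(gD⁵h_f/L) = √(9.81·0.363⁵·17.4/1090) = 0.03142
ε/(3.7D) = 7.30×10^-5; √(3.17ν²L/(gD³h_f)) = 8.93×10^-6
Q = -0.965·0.03142·ln(8.189×10^-5) = 0.2853 m³/s
Check: V = 2.76 m/s, Re = 2.31×10^6, f = 0.01504, h_f = 17.5 m ≈ 17.4 m ✓

Q ≈ 285 L/s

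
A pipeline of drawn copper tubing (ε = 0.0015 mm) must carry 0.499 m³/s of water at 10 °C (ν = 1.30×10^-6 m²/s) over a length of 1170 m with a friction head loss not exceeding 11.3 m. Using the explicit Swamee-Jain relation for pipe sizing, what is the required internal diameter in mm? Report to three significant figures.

D ≈ 483 mm

Swamee-Jain (Type III): D = 0.66·[ε^1.25·(LQ²/(gh_f))^4.75 + ν·Q^9.4·(L/(gh_f))^5.2]^0.04
LQ²/(gh_f) = 2.628; L/(gh_f) = 10.55
Term 1 = ε^1.25·(…)^4.75 = 5.17×10^-6; Term 2 = ν·Q^9.4·(…)^5.2 = 3.96×10^-4
D = 0.66·(5.17×10^-6 + 3.96×10^-4)^0.04 = 0.4827 m = 483 mm
Check: V = 2.73 m/s, Re = 1.01×10^6, f = 0.01166, h_f = 10.7 m ≈ 11.3 m ✓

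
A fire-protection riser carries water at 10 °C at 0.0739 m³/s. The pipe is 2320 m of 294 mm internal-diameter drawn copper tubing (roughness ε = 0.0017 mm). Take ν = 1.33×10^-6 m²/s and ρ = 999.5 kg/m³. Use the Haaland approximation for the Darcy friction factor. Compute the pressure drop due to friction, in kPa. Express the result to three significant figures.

V = 4Q/(πD²) = 4·0.0739/(π·0.294²) = 1.089 m/s
Re = VD/ν = 1.089·0.294/1.33×10^-6 = 2.41×10^5 → turbulent
ε/D = 0.0017/294 = 5.78×10^-6
Haaland: f = 0.01499
h_f = f(L/D)V²/(2g) = 0.01499·(2320/0.294)·1.089²/(2·9.81) = 7.146 m
Δp = ρg·h_f = 999.5·9.81·7.146 = 70.07 kPa

Δp ≈ 70.1 kPa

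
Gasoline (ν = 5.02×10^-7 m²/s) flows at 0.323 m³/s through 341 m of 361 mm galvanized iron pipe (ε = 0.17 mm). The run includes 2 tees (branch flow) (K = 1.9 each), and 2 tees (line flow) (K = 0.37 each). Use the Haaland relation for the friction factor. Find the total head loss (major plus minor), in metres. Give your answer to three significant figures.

H_L ≈ 10.3 m

V = 4Q/(πD²) = 3.156 m/s; V²/2g = 0.5076 m
Re = 2.27×10^6, ε/D = 4.71×10^-4 → f = 0.01672 (Haaland)
Major: h_f = f(L/D)·V²/2g = 0.01672·944.6·0.5076 = 8.015 m
Minor: ΣK = 4.54; h_m = ΣK·V²/2g = 2.304 m
Total H_L = 8.015 + 2.304 = 10.32 m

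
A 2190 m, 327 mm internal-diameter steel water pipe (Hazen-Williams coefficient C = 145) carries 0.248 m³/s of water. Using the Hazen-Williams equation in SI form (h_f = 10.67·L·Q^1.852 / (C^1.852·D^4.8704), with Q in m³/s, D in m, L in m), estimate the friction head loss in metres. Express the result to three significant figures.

h_f = 10.67·2190·0.248^1.852 / (145^1.852·0.327^4.8704) = 40.61 m

h_f ≈ 40.6 m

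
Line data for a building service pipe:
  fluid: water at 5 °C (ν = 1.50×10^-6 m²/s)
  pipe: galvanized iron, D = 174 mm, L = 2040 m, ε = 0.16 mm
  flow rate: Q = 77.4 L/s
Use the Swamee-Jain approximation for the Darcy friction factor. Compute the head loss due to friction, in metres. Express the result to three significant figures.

h_f ≈ 128 m

V = 4Q/(πD²) = 4·0.0774/(π·0.174²) = 3.255 m/s
Re = VD/ν = 3.255·0.174/1.50×10^-6 = 3.78×10^5 → turbulent
ε/D = 0.16/174 = 9.20×10^-4
Swamee-Jain: f = 0.02020
h_f = f(L/D)V²/(2g) = 0.02020·(2040/0.174)·3.255²/(2·9.81) = 127.9 m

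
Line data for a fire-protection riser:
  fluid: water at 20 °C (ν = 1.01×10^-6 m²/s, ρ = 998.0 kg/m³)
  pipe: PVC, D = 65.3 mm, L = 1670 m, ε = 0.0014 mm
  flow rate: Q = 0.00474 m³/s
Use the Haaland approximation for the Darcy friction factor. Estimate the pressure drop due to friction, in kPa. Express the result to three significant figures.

V = 4Q/(πD²) = 4·0.00474/(π·0.0653²) = 1.415 m/s
Re = VD/ν = 1.415·0.0653/1.01×10^-6 = 9.15×10^4 → turbulent
ε/D = 0.0014/65.3 = 2.14×10^-5
Haaland: f = 0.01824
h_f = f(L/D)V²/(2g) = 0.01824·(1670/0.0653)·1.415²/(2·9.81) = 47.62 m
Δp = ρg·h_f = 998.0·9.81·47.62 = 466.2 kPa

Δp ≈ 466 kPa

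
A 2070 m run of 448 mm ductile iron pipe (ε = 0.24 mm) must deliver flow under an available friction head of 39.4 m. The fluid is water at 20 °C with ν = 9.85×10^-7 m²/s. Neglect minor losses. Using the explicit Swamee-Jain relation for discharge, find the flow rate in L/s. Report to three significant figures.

Swamee-Jain (Type II): Q = -0.965·√(gD⁵h_f/L)·ln[ε/(3.7D) + √(3.17ν²L/(gD³h_f))]
√(gD⁵h_f/L) = √(9.81·0.448⁵·39.4/2070) = 0.05805
ε/(3.7D) = 1.45×10^-4; √(3.17ν²L/(gD³h_f)) = 1.35×10^-5
Q = -0.965·0.05805·ln(1.583×10^-4) = 0.4902 m³/s
Check: V = 3.11 m/s, Re = 1.41×10^6, f = 0.01739, h_f = 39.6 m ≈ 39.4 m ✓

Q ≈ 490 L/s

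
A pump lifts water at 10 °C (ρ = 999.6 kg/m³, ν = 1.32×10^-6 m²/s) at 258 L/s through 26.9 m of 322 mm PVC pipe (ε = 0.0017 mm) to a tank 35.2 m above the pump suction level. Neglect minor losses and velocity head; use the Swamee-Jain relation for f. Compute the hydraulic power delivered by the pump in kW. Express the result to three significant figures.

V = 4Q/(πD²) = 3.168 m/s; Re = 7.73×10^5; ε/D = 5.28×10^-6; f = 0.01224
h_f = f(L/D)V²/2g = 0.5231 m
Total head H = z + h_f = 35.2 + 0.5231 = 35.72 m
P_hyd = ρgQH = 999.6·9.81·0.258·35.72 = 90.38 kW

P_hyd ≈ 90.4 kW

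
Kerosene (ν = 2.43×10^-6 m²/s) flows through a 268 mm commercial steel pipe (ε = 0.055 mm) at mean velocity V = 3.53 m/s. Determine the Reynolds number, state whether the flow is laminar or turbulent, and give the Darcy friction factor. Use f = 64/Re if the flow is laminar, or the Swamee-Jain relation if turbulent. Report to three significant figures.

Re = VD/ν = 3.530·0.268/2.43×10^-6 = 3.89×10^5
Re > 4000 → turbulent; ε/D = 2.05×10^-4
Swamee-Jain: f = 0.01592

Re ≈ 3.89×10^5; turbulent; f ≈ 0.0159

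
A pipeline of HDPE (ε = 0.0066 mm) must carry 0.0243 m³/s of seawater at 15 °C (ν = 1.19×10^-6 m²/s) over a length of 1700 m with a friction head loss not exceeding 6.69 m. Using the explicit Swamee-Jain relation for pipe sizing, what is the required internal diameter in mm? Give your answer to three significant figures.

Swamee-Jain (Type III): D = 0.66·[ε^1.25·(LQ²/(gh_f))^4.75 + ν·Q^9.4·(L/(gh_f))^5.2]^0.04
LQ²/(gh_f) = 0.01530; L/(gh_f) = 25.90
Term 1 = ε^1.25·(…)^4.75 = 7.96×10^-16; Term 2 = ν·Q^9.4·(…)^5.2 = 1.78×10^-14
D = 0.66·(7.96×10^-16 + 1.78×10^-14)^0.04 = 0.1863 m = 186 mm
Check: V = 0.891 m/s, Re = 1.40×10^5, f = 0.01694, h_f = 6.26 m ≈ 6.69 m ✓

D ≈ 186 mm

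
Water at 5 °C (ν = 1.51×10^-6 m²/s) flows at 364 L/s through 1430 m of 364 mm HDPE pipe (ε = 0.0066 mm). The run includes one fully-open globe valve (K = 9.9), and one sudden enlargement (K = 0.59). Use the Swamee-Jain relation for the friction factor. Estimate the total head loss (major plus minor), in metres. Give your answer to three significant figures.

H_L ≈ 36.8 m

V = 4Q/(πD²) = 3.498 m/s; V²/2g = 0.6236 m
Re = 8.43×10^5, ε/D = 1.81×10^-5 → f = 0.01234 (Swamee-Jain)
Major: h_f = f(L/D)·V²/2g = 0.01234·3929·0.6236 = 30.23 m
Minor: ΣK = 10.5; h_m = ΣK·V²/2g = 6.542 m
Total H_L = 30.23 + 6.542 = 36.77 m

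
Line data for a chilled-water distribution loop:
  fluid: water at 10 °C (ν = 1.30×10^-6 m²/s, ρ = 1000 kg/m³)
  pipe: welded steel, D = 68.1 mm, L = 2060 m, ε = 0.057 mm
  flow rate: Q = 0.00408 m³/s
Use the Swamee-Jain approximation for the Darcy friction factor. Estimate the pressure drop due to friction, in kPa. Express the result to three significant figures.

V = 4Q/(πD²) = 4·0.00408/(π·0.0681²) = 1.120 m/s
Re = VD/ν = 1.120·0.0681/1.30×10^-6 = 5.87×10^4 → turbulent
ε/D = 0.057/68.1 = 8.37×10^-4
Swamee-Jain: f = 0.02318
h_f = f(L/D)V²/(2g) = 0.02318·(2060/0.0681)·1.120²/(2·9.81) = 44.83 m
Δp = ρg·h_f = 1000·9.81·44.83 = 439.8 kPa

Δp ≈ 440 kPa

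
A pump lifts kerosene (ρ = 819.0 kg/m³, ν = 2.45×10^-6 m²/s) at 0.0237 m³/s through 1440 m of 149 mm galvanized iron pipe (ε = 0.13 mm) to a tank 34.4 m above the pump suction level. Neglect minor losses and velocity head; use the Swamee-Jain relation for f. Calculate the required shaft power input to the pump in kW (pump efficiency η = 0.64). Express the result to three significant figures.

P_shaft ≈ 16.3 kW

V = 4Q/(πD²) = 1.359 m/s; Re = 8.27×10^4; ε/D = 8.72×10^-4; f = 0.02234
h_f = f(L/D)V²/2g = 20.33 m
Total head H = z + h_f = 34.4 + 20.33 = 54.73 m
P_hyd = ρgQH = 819.0·9.81·0.0237·54.73 = 10.42 kW
P_shaft = P_hyd/η = 10.42/0.64 = 16.28 kW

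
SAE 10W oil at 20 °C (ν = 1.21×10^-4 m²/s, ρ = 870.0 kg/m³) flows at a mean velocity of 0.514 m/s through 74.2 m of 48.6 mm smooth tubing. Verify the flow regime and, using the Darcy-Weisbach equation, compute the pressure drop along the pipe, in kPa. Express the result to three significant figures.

Δp ≈ 54.4 kPa

Re = VD/ν = 0.514·0.04860/1.21×10^-4 = 206 → laminar (Re < 2300)
f = 64/Re = 0.3100
h_f = f(L/D)V²/(2g) = 0.3100·(74.2/0.04860)·0.514²/(2·9.81) = 6.373 m
Δp = ρg·h_f = 870.0·9.81·6.373 = 54.39 kPa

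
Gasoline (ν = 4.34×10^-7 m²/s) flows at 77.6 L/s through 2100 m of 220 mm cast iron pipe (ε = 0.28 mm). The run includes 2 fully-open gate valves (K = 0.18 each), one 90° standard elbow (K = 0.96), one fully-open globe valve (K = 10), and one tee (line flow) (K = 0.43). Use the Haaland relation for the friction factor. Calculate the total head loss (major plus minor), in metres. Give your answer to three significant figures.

V = 4Q/(πD²) = 2.041 m/s; V²/2g = 0.2124 m
Re = 1.03×10^6, ε/D = 0.00127 → f = 0.02110 (Haaland)
Major: h_f = f(L/D)·V²/2g = 0.02110·9545·0.2124 = 42.78 m
Minor: ΣK = 11.8; h_m = ΣK·V²/2g = 2.496 m
Total H_L = 42.78 + 2.496 = 45.27 m

H_L ≈ 45.3 m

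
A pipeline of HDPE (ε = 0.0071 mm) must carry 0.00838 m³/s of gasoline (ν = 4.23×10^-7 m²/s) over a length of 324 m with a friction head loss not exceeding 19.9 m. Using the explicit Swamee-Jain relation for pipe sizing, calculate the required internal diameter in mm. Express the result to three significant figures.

Swamee-Jain (Type III): D = 0.66·[ε^1.25·(LQ²/(gh_f))^4.75 + ν·Q^9.4·(L/(gh_f))^5.2]^0.04
LQ²/(gh_f) = 1.165×10^-4; L/(gh_f) = 1.660
Term 1 = ε^1.25·(…)^4.75 = 7.59×10^-26; Term 2 = ν·Q^9.4·(…)^5.2 = 1.77×10^-25
D = 0.66·(7.59×10^-26 + 1.77×10^-25)^0.04 = 0.06850 m = 68.5 mm
Check: V = 2.27 m/s, Re = 3.68×10^5, f = 0.01506, h_f = 18.8 m ≈ 19.9 m ✓

D ≈ 68.5 mm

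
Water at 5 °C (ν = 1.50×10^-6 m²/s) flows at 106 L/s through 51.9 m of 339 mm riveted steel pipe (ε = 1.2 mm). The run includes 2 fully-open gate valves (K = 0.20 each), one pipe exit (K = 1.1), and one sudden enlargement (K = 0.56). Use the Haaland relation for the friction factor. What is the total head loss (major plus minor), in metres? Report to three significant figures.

H_L ≈ 0.445 m

V = 4Q/(πD²) = 1.174 m/s; V²/2g = 0.07030 m
Re = 2.65×10^5, ε/D = 0.00354 → f = 0.02789 (Haaland)
Major: h_f = f(L/D)·V²/2g = 0.02789·153.1·0.07030 = 0.3001 m
Minor: ΣK = 2.06; h_m = ΣK·V²/2g = 0.1448 m
Total H_L = 0.3001 + 0.1448 = 0.4450 m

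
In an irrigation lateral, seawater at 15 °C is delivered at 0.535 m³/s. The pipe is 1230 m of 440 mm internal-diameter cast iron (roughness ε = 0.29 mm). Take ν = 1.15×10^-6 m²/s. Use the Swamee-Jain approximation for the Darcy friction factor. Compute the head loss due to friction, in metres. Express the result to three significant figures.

h_f ≈ 32.1 m

V = 4Q/(πD²) = 4·0.535/(π·0.440²) = 3.519 m/s
Re = VD/ν = 3.519·0.440/1.15×10^-6 = 1.35×10^6 → turbulent
ε/D = 0.29/440 = 6.59×10^-4
Swamee-Jain: f = 0.01818
h_f = f(L/D)V²/(2g) = 0.01818·(1230/0.440)·3.519²/(2·9.81) = 32.06 m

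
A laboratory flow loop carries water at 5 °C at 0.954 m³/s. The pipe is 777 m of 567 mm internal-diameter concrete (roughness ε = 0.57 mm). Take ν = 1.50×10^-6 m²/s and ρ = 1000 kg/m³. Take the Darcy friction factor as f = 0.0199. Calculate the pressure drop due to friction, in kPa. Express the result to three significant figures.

Δp ≈ 195 kPa

V = 4Q/(πD²) = 4·0.954/(π·0.567²) = 3.778 m/s
h_f = f(L/D)V²/(2g) = 0.01990·(777/0.567)·3.778²/(2·9.81) = 19.84 m
Δp = ρg·h_f = 1000·9.81·19.84 = 194.6 kPa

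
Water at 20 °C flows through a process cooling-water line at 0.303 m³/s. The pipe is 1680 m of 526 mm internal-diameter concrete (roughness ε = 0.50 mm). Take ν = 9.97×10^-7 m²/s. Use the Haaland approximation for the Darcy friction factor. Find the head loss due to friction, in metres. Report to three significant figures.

V = 4Q/(πD²) = 4·0.303/(π·0.526²) = 1.394 m/s
Re = VD/ν = 1.394·0.526/9.97×10^-7 = 7.36×10^5 → turbulent
ε/D = 0.50/526 = 9.51×10^-4
Haaland: f = 0.01981
h_f = f(L/D)V²/(2g) = 0.01981·(1680/0.526)·1.394²/(2·9.81) = 6.269 m

h_f ≈ 6.27 m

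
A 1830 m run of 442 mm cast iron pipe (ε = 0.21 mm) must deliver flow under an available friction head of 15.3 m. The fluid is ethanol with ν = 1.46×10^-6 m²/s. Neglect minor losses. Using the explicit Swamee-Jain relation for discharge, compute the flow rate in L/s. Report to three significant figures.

Q ≈ 314 L/s

Swamee-Jain (Type II): Q = -0.965·√(gD⁵h_f/L)·ln[ε/(3.7D) + √(3.17ν²L/(gD³h_f))]
√(gD⁵h_f/L) = √(9.81·0.442⁵·15.3/1830) = 0.03720
ε/(3.7D) = 1.28×10^-4; √(3.17ν²L/(gD³h_f)) = 3.09×10^-5
Q = -0.965·0.03720·ln(1.593×10^-4) = 0.3139 m³/s
Check: V = 2.05 m/s, Re = 6.19×10^5, f = 0.01744, h_f = 15.4 m ≈ 15.3 m ✓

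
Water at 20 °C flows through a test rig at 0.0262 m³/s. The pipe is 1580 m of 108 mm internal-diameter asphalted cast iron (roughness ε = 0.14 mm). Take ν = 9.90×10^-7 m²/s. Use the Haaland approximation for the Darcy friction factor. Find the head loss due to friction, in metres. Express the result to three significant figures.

V = 4Q/(πD²) = 4·0.0262/(π·0.108²) = 2.860 m/s
Re = VD/ν = 2.860·0.108/9.90×10^-7 = 3.12×10^5 → turbulent
ε/D = 0.14/108 = 0.00130
Haaland: f = 0.02167
h_f = f(L/D)V²/(2g) = 0.02167·(1580/0.108)·2.860²/(2·9.81) = 132.1 m

h_f ≈ 132 m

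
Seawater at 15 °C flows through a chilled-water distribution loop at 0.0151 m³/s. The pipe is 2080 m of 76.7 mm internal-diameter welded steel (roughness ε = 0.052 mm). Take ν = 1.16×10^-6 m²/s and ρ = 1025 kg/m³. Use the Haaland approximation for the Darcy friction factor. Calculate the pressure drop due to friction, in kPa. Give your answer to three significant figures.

V = 4Q/(πD²) = 4·0.0151/(π·0.0767²) = 3.268 m/s
Re = VD/ν = 3.268·0.0767/1.16×10^-6 = 2.16×10^5 → turbulent
ε/D = 0.052/76.7 = 6.78×10^-4
Haaland: f = 0.01942
h_f = f(L/D)V²/(2g) = 0.01942·(2080/0.0767)·3.268²/(2·9.81) = 286.6 m
Δp = ρg·h_f = 1025·9.81·286.6 = 2882 kPa

Δp ≈ 2880 kPa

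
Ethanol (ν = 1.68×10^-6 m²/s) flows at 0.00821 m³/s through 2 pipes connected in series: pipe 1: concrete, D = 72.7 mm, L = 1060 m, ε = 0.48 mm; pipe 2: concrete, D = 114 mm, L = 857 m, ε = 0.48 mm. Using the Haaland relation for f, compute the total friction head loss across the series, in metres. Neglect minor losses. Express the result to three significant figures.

H ≈ 106 m

Pipe 1: V = 1.978 m/s, Re = 8.56×10^4, ε/D = 0.00660, f = 0.03399, h_1 = f(L/D)V²/2g = 98.82 m
Pipe 2: V = 0.8043 m/s, Re = 5.46×10^4, ε/D = 0.00421, f = 0.03059, h_2 = f(L/D)V²/2g = 7.584 m
Series → Q common, losses add: H = Σh = 106.4 m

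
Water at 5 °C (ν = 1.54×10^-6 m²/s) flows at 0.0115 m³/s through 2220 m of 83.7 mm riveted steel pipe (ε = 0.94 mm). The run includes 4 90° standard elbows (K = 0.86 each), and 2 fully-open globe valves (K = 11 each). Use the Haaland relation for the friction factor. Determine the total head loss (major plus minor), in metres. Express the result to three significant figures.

V = 4Q/(πD²) = 2.090 m/s; V²/2g = 0.2226 m
Re = 1.14×10^5, ε/D = 0.0112 → f = 0.03998 (Haaland)
Major: h_f = f(L/D)·V²/2g = 0.03998·26523·0.2226 = 236.1 m
Minor: ΣK = 25.4; h_m = ΣK·V²/2g = 5.664 m
Total H_L = 236.1 + 5.664 = 241.7 m

H_L ≈ 242 m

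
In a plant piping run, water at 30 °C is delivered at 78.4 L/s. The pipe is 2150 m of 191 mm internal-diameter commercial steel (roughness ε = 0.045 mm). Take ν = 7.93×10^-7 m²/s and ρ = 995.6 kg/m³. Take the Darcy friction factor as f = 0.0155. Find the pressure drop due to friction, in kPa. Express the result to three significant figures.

Δp ≈ 650 kPa

V = 4Q/(πD²) = 4·0.0784/(π·0.191²) = 2.736 m/s
h_f = f(L/D)V²/(2g) = 0.01550·(2150/0.191)·2.736²/(2·9.81) = 66.58 m
Δp = ρg·h_f = 995.6·9.81·66.58 = 650.3 kPa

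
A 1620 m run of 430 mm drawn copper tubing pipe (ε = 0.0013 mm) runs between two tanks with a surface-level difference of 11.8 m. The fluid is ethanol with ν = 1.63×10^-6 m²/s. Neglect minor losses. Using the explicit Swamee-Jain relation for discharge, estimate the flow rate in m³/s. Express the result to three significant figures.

Swamee-Jain (Type II): Q = -0.965·√(gD⁵h_f/L)·ln[ε/(3.7D) + √(3.17ν²L/(gD³h_f))]
√(gD⁵h_f/L) = √(9.81·0.430⁵·11.8/1620) = 0.03241
ε/(3.7D) = 8.17×10^-7; √(3.17ν²L/(gD³h_f)) = 3.85×10^-5
Q = -0.965·0.03241·ln(3.932×10^-5) = 0.3173 m³/s
Check: V = 2.18 m/s, Re = 5.76×10^5, f = 0.01282, h_f = 11.7 m ≈ 11.8 m ✓

Q ≈ 0.317 m³/s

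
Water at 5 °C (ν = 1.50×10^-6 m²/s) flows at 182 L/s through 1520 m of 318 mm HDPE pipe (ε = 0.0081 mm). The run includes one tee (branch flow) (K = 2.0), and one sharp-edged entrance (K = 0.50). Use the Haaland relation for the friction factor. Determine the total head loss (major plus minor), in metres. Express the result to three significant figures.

H_L ≈ 17.8 m

V = 4Q/(πD²) = 2.292 m/s; V²/2g = 0.2676 m
Re = 4.86×10^5, ε/D = 2.55×10^-5 → f = 0.01343 (Haaland)
Major: h_f = f(L/D)·V²/2g = 0.01343·4780·0.2676 = 17.18 m
Minor: ΣK = 2.50; h_m = ΣK·V²/2g = 0.6691 m
Total H_L = 17.18 + 0.6691 = 17.85 m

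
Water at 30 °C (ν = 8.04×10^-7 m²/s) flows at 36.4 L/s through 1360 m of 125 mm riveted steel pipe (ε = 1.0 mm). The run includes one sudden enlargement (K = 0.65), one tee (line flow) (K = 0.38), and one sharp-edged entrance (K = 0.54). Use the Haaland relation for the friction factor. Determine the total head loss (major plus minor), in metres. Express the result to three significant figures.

V = 4Q/(πD²) = 2.966 m/s; V²/2g = 0.4484 m
Re = 4.61×10^5, ε/D = 0.00800 → f = 0.03541 (Haaland)
Major: h_f = f(L/D)·V²/2g = 0.03541·10880·0.4484 = 172.7 m
Minor: ΣK = 1.57; h_m = ΣK·V²/2g = 0.7040 m
Total H_L = 172.7 + 0.7040 = 173.5 m

H_L ≈ 173 m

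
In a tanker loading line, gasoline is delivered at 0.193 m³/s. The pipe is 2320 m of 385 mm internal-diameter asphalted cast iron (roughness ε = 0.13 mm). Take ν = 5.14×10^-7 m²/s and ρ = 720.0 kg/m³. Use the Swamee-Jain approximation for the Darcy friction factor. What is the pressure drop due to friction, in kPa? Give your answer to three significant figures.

Δp ≈ 95.1 kPa

V = 4Q/(πD²) = 4·0.193/(π·0.385²) = 1.658 m/s
Re = VD/ν = 1.658·0.385/5.14×10^-7 = 1.24×10^6 → turbulent
ε/D = 0.13/385 = 3.38×10^-4
Swamee-Jain: f = 0.01596
h_f = f(L/D)V²/(2g) = 0.01596·(2320/0.385)·1.658²/(2·9.81) = 13.47 m
Δp = ρg·h_f = 720.0·9.81·13.47 = 95.13 kPa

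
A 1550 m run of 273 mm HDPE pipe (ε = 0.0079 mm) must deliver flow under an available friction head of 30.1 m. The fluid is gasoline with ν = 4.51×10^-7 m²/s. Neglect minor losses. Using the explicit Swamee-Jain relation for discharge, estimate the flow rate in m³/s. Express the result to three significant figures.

Swamee-Jain (Type II): Q = -0.965·√(gD⁵h_f/L)·ln[ε/(3.7D) + √(3.17ν²L/(gD³h_f))]
√(gD⁵h_f/L) = √(9.81·0.273⁵·30.1/1550) = 0.01700
ε/(3.7D) = 7.82×10^-6; √(3.17ν²L/(gD³h_f)) = 1.29×10^-5
Q = -0.965·0.01700·ln(2.072×10^-5) = 0.1769 m³/s
Check: V = 3.02 m/s, Re = 1.83×10^6, f = 0.01143, h_f = 30.2 m ≈ 30.1 m ✓

Q ≈ 0.177 m³/s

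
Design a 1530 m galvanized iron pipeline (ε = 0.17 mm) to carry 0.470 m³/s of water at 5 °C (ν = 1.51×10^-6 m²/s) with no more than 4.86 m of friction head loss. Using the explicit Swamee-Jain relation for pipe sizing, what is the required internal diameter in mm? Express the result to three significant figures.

D ≈ 629 mm

Swamee-Jain (Type III): D = 0.66·[ε^1.25·(LQ²/(gh_f))^4.75 + ν·Q^9.4·(L/(gh_f))^5.2]^0.04
LQ²/(gh_f) = 7.089; L/(gh_f) = 32.09
Term 1 = ε^1.25·(…)^4.75 = 0.213; Term 2 = ν·Q^9.4·(…)^5.2 = 0.0851
D = 0.66·(0.213 + 0.0851)^0.04 = 0.6288 m = 629 mm
Check: V = 1.51 m/s, Re = 6.30×10^5, f = 0.01588, h_f = 4.51 m ≈ 4.86 m ✓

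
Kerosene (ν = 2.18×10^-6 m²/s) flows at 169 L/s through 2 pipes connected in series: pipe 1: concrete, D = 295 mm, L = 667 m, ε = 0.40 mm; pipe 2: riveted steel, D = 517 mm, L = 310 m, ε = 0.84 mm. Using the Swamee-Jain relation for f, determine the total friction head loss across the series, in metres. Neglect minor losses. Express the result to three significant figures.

Pipe 1: V = 2.473 m/s, Re = 3.35×10^5, ε/D = 0.00136, f = 0.02203, h_1 = f(L/D)V²/2g = 15.52 m
Pipe 2: V = 0.8050 m/s, Re = 1.91×10^5, ε/D = 0.00162, f = 0.02342, h_2 = f(L/D)V²/2g = 0.4639 m
Series → Q common, losses add: H = Σh = 15.98 m

H ≈ 16.0 m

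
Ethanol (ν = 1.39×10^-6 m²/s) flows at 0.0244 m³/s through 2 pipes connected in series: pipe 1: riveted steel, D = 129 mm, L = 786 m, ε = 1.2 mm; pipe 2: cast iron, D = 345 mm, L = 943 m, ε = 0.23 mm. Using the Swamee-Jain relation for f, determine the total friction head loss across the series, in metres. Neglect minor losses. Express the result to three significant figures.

H ≈ 40.8 m

Pipe 1: V = 1.867 m/s, Re = 1.73×10^5, ε/D = 0.00930, f = 0.03753, h_1 = f(L/D)V²/2g = 40.62 m
Pipe 2: V = 0.2610 m/s, Re = 6.48×10^4, ε/D = 6.67×10^-4, f = 0.02230, h_2 = f(L/D)V²/2g = 0.2116 m
Series → Q common, losses add: H = Σh = 40.83 m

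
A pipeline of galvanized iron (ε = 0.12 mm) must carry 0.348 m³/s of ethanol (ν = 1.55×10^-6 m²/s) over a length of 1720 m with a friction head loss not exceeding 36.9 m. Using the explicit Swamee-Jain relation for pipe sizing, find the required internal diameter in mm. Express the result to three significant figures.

Swamee-Jain (Type III): D = 0.66·[ε^1.25·(LQ²/(gh_f))^4.75 + ν·Q^9.4·(L/(gh_f))^5.2]^0.04
LQ²/(gh_f) = 0.5754; L/(gh_f) = 4.752
Term 1 = ε^1.25·(…)^4.75 = 9.10×10^-7; Term 2 = ν·Q^9.4·(…)^5.2 = 2.52×10^-7
D = 0.66·(9.10×10^-7 + 2.52×10^-7)^0.04 = 0.3821 m = 382 mm
Check: V = 3.04 m/s, Re = 7.48×10^5, f = 0.01610, h_f = 34.0 m ≈ 36.9 m ✓

D ≈ 382 mm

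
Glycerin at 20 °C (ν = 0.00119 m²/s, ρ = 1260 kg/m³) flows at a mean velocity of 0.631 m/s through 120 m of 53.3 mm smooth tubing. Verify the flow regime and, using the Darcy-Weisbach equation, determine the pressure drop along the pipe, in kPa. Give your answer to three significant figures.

Δp ≈ 1280 kPa

Re = VD/ν = 0.631·0.05330/0.00119 = 28.3 → laminar (Re < 2300)
f = 64/Re = 2.264
h_f = f(L/D)V²/(2g) = 2.264·(120/0.05330)·0.631²/(2·9.81) = 103.5 m
Δp = ρg·h_f = 1260·9.81·103.5 = 1279 kPa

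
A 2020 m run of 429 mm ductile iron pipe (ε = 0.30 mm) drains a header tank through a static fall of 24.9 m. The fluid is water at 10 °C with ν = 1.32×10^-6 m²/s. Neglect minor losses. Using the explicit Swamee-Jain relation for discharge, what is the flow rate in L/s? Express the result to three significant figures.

Swamee-Jain (Type II): Q = -0.965·√(gD⁵h_f/L)·ln[ε/(3.7D) + √(3.17ν²L/(gD³h_f))]
√(gD⁵h_f/L) = √(9.81·0.429⁵·24.9/2020) = 0.04192
ε/(3.7D) = 1.89×10^-4; √(3.17ν²L/(gD³h_f)) = 2.41×10^-5
Q = -0.965·0.04192·ln(2.131×10^-4) = 0.3420 m³/s
Check: V = 2.37 m/s, Re = 7.69×10^5, f = 0.01865, h_f = 25.0 m ≈ 24.9 m ✓

Q ≈ 342 L/s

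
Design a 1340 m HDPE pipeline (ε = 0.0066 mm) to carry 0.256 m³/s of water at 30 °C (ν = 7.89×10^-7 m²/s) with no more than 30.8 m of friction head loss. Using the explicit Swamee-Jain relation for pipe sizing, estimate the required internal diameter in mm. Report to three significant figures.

Swamee-Jain (Type III): D = 0.66·[ε^1.25·(LQ²/(gh_f))^4.75 + ν·Q^9.4·(L/(gh_f))^5.2]^0.04
LQ²/(gh_f) = 0.2906; L/(gh_f) = 4.435
Term 1 = ε^1.25·(…)^4.75 = 9.45×10^-10; Term 2 = ν·Q^9.4·(…)^5.2 = 4.99×10^-9
D = 0.66·(9.45×10^-10 + 4.99×10^-9)^0.04 = 0.3094 m = 309 mm
Check: V = 3.41 m/s, Re = 1.34×10^6, f = 0.01166, h_f = 29.8 m ≈ 30.8 m ✓

D ≈ 309 mm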